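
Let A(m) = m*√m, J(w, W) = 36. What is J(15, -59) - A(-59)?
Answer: 36 + 59*I*√59 ≈ 36.0 + 453.19*I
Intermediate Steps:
A(m) = m^(3/2)
J(15, -59) - A(-59) = 36 - (-59)^(3/2) = 36 - (-59)*I*√59 = 36 + 59*I*√59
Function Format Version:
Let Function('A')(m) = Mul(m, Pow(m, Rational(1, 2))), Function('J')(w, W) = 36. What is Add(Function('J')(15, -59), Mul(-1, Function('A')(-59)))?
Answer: Add(36, Mul(59, I, Pow(59, Rational(1, 2)))) ≈ Add(36.000, Mul(453.19, I))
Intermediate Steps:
Function('A')(m) = Pow(m, Rational(3, 2))
Add(Function('J')(15, -59), Mul(-1, Function('A')(-59))) = Add(36, Mul(-1, Pow(-59, Rational(3, 2)))) = Add(36, Mul(-1, Mul(-59, I, Pow(59, Rational(1, 2))))) = Add(36, Mul(59, I, Pow(59, Rational(1, 2))))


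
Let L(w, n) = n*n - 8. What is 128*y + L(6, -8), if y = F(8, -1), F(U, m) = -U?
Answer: -968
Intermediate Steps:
y = -8 (y = -1*8 = -8)
L(w, n) = -8 + n² (L(w, n) = n² - 8 = -8 + n²)
128*y + L(6, -8) = 128*(-8) + (-8 + (-8)²) = -1024 + (-8 + 64) = -1024 + 56 = -968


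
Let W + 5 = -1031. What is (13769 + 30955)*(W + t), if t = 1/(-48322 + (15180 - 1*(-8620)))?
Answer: -189367327022/4087 ≈ -4.6334e+7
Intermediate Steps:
W = -1036 (W = -5 - 1031 = -1036)
t = -1/24522 (t = 1/(-48322 + (15180 + 8620)) = 1/(-48322 + 23800) = 1/(-24522) = -1/24522 ≈ -4.0780e-5)
(13769 + 30955)*(W + t) = (13769 + 30955)*(-1036 - 1/24522) = 44724*(-25404793/24522) = -189367327022/4087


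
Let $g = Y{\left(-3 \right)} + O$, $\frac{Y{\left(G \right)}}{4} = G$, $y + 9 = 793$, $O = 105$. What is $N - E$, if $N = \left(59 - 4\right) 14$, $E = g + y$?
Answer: $-107$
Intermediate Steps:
$y = 784$ ($y = -9 + 793 = 784$)
$Y{\left(G \right)} = 4 G$
$g = 93$ ($g = 4 \left(-3\right) + 105 = -12 + 105 = 93$)
$E = 877$ ($E = 93 + 784 = 877$)
$N = 770$ ($N = \left(59 - 4\right) 14 = 55 \cdot 14 = 770$)
$N - E = 770 - 877 = -107$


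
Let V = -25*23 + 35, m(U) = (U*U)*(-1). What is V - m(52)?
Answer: 2164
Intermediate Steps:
m(U) = -U² (m(U) = U²*(-1) = -U²)
V = -540 (V = -575 + 35 = -540)
V - m(52) = -540 - (-1)*52² = -540 - (-1)*2704 = -540 - 1*(-2704) = -540 + 2704 = 2164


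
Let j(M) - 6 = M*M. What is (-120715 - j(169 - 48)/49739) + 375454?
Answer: 12670448474/49739 ≈ 2.5474e+5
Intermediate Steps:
j(M) = 6 + M**2 (j(M) = 6 + M*M = 6 + M**2)
(-120715 - j(169 - 48)/49739) + 375454 = (-120715 - (6 + (169 - 48)**2)/49739) + 375454 = (-120715 - (6 + 121**2)/49739) + 375454 = (-120715 - (6 + 14641)/49739) + 375454 = (-120715 - 14647/49739) + 375454 = -6004258032/49739 + 375454 = 12670448474/49739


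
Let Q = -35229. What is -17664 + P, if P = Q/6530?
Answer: -115381149/6530 ≈ -17669.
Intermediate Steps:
P = -35229/6530 ≈ -5.3949
-17664 + P = -17664 - 35229/6530 = -115381149/6530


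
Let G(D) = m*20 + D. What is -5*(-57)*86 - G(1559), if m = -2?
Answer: 22991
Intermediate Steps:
G(D) = -40 + D (G(D) = -2*20 + D = -40 + D)
-5*(-57)*86 - G(1559) = -5*(-57)*86 - (-40 + 1559) = 285*86 - 1*1519 = 24510 - 1519 = 22991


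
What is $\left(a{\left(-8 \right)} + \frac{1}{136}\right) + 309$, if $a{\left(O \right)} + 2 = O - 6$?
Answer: $\frac{39849}{136} \approx 293.01$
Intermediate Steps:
$a{\left(O \right)} = -8 + O$ ($a{\left(O \right)} = -2 + \left(O - 6\right) = -2 + \left(-6 + O\right) = -8 + O$)
$\left(a{\left(-8 \right)} + \frac{1}{136}\right) + 309 = \left(\left(-8 - 8\right) + \frac{1}{136}\right) + 309 = \left(-16 + \frac{1}{136}\right) + 309 = - \frac{2175}{136} + 309 = \frac{39849}{136}$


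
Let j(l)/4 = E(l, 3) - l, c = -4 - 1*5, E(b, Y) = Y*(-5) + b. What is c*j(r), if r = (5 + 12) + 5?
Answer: 540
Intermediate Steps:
E(b, Y) = b - 5*Y (E(b, Y) = -5*Y + b = b - 5*Y)
r = 22 (r = 17 + 5 = 22)
c = -9 (c = -4 - 5 = -9)
j(l) = -60 (j(l) = 4*((l - 5*3) - l) = 4*((l - 15) - l) = 4*((-15 + l) - l) = 4*(-15) = -60)
c*j(r) = -9*(-60) = 540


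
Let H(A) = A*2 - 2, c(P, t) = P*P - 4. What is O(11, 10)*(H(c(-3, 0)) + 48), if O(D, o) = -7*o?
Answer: -3920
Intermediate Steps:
c(P, t) = -4 + P**2 (c(P, t) = P**2 - 4 = -4 + P**2)
H(A) = -2 + 2*A (H(A) = 2*A - 2 = -2 + 2*A)
O(11, 10)*(H(c(-3, 0)) + 48) = (-7*10)*((-2 + 2*(-4 + (-3)**2)) + 48) = -70*((-2 + 2*(-4 + 9)) + 48) = -70*((-2 + 2*5) + 48) = -70*((-2 + 10) + 48) = -70*(8 + 48) = -70*56 = -3920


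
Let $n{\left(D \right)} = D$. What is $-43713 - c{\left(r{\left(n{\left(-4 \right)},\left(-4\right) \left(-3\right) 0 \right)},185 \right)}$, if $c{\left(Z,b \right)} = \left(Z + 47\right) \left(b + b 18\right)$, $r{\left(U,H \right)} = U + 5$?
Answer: $-212433$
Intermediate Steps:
$r{\left(U,H \right)} = 5 + U$
$c{\left(Z,b \right)} = 19 b \left(47 + Z\right)$ ($c{\left(Z,b \right)} = \left(47 + Z\right) \left(b + 18 b\right) = \left(47 + Z\right) 19 b = 19 b \left(47 + Z\right)$)
$-43713 - c{\left(r{\left(n{\left(-4 \right)},\left(-4\right) \left(-3\right) 0 \right)},185 \right)} = -43713 - 19 \cdot 185 \left(47 + \left(5 - 4\right)\right) = -43713 - 19 \cdot 185 \left(47 + 1\right) = -43713 - 19 \cdot 185 \cdot 48 = -43713 - 168720 = -212433$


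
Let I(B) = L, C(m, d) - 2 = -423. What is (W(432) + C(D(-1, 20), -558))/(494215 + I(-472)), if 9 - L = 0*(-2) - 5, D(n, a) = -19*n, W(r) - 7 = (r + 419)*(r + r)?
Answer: 244950/164743 ≈ 1.4869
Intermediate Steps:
W(r) = 7 + 2*r*(419 + r) (W(r) = 7 + (r + 419)*(r + r) = 7 + (419 + r)*(2*r) = 7 + 2*r*(419 + r))
L = 14 (L = 9 - (0*(-2) - 5) = 9 - (0 - 5) = 9 - 1*(-5) = 9 + 5 = 14)
C(m, d) = -421 (C(m, d) = 2 - 423 = -421)
I(B) = 14
(W(432) + C(D(-1, 20), -558))/(494215 + I(-472)) = ((7 + 2*432² + 838*432) - 421)/(494215 + 14) = ((7 + 2*186624 + 362016) - 421)/494229 = ((7 + 373248 + 362016) - 421)*(1/494229) = (735271 - 421)*(1/494229) = 734850*(1/494229) = 244950/164743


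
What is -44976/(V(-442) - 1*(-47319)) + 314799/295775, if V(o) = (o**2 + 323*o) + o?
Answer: 144094833/235377745 ≈ 0.61219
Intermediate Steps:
V(o) = o**2 + 324*o
-44976/(V(-442) - 1*(-47319)) + 314799/295775 = -44976/(-442*(324 - 442) - 1*(-47319)) + 314799/295775 = -44976/(-442*(-118) + 47319) + 314799*(1/295775) = -44976/(52156 + 47319) + 314799/295775 = -44976/99475 + 314799/295775 = 144094833/235377745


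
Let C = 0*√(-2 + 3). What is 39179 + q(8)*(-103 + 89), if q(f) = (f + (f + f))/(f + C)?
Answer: 39137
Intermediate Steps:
C = 0 (C = 0*√1 = 0*1 = 0)
q(f) = 3 (q(f) = (f + (f + f))/(f + 0) = (f + 2*f)/f = (3*f)/f = 3)
39179 + q(8)*(-103 + 89) = 39179 + 3*(-103 + 89) = 39179 + 3*(-14) = 39179 - 42 = 39137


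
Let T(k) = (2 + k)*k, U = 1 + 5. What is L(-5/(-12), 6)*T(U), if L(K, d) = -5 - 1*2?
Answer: -336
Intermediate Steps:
U = 6
L(K, d) = -7 (L(K, d) = -5 - 2 = -7)
T(k) = k*(2 + k)
L(-5/(-12), 6)*T(U) = -42*(2 + 6) = -42*8 = -7*48 = -336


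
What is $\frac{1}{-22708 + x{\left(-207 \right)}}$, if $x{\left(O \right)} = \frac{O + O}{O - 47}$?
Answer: $- \frac{127}{2883709} \approx -4.404 \cdot 10^{-5}$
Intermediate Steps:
$x{\left(O \right)} = \frac{2 O}{-47 + O}$
$\frac{1}{-22708 + x{\left(-207 \right)}} = \frac{1}{-22708 + 2 \left(-207\right) \frac{1}{-47 - 207}} = \frac{1}{-22708 + 2 \left(-207\right) \frac{1}{-254}} = \frac{1}{-22708 + 2 \left(-207\right) \left(- \frac{1}{254}\right)} = \frac{1}{-22708 + \frac{207}{127}} = \frac{1}{- \frac{2883709}{127}} = - \frac{127}{2883709}$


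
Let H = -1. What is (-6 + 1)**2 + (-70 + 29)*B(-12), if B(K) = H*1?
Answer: 66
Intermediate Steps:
B(K) = -1 (B(K) = -1*1 = -1)
(-6 + 1)**2 + (-70 + 29)*B(-12) = (-6 + 1)**2 + (-70 + 29)*(-1) = (-5)**2 - 41*(-1) = 25 + 41 = 66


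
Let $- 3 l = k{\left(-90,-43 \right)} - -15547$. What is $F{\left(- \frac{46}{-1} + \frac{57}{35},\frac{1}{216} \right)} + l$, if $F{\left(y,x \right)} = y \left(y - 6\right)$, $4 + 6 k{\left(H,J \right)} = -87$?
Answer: $- \frac{70440233}{22050} \approx -3194.6$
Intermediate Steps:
$k{\left(H,J \right)} = - \frac{91}{6}$ ($k{\left(H,J \right)} = - \frac{2}{3} + \frac{1}{6} \left(-87\right) = - \frac{2}{3} - \frac{29}{2} = - \frac{91}{6}$)
$F{\left(y,x \right)} = y \left(-6 + y\right)$
$l = - \frac{93191}{18}$ ($l = - \frac{- \frac{91}{6} - -15547}{3} = - \frac{- \frac{91}{6} + 15547}{3} = \left(- \frac{1}{3}\right) \frac{93191}{6} = - \frac{93191}{18} \approx -5177.3$)
$F{\left(- \frac{46}{-1} + \frac{57}{35},\frac{1}{216} \right)} + l = \left(- \frac{46}{-1} + \frac{57}{35}\right) \left(-6 + \left(- \frac{46}{-1} + \frac{57}{35}\right)\right) - \frac{93191}{18} = \left(\left(-46\right) \left(-1\right) + 57 \cdot \frac{1}{35}\right) \left(-6 + \left(\left(-46\right) \left(-1\right) + 57 \cdot \frac{1}{35}\right)\right) - \frac{93191}{18} = \left(46 + \frac{57}{35}\right) \left(-6 + \left(46 + \frac{57}{35}\right)\right) - \frac{93191}{18} = \frac{1667 \left(-6 + \frac{1667}{35}\right)}{35} - \frac{93191}{18} = \frac{1667}{35} \cdot \frac{1457}{35} - \frac{93191}{18} = \frac{2428819}{1225} - \frac{93191}{18} = - \frac{70440233}{22050}$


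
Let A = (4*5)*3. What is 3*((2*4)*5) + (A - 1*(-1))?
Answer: 181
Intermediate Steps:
A = 60 (A = 20*3 = 60)
3*((2*4)*5) + (A - 1*(-1)) = 3*((2*4)*5) + (60 - 1*(-1)) = 3*(8*5) + (60 + 1) = 3*40 + 61 = 120 + 61 = 181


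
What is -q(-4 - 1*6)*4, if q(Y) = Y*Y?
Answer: -400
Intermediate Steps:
q(Y) = Y²
-q(-4 - 1*6)*4 = -(-4 - 1*6)²*4 = -(-4 - 6)²*4 = -1*(-10)²*4 = -1*100*4 = -100*4 = -400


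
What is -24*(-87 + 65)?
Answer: 528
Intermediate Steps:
-24*(-87 + 65) = -24*(-22) = 528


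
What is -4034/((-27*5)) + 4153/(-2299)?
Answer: 8713511/310365 ≈ 28.075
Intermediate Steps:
-4034/((-27*5)) + 4153/(-2299) = -4034/(-135) + 4153*(-1/2299) = -4034*(-1/135) - 4153/2299 = 4034/135 - 4153/2299 = 8713511/310365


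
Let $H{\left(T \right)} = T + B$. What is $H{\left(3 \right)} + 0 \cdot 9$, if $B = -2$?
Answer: $1$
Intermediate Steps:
$H{\left(T \right)} = -2 + T$ ($H{\left(T \right)} = T - 2 = -2 + T$)
$H{\left(3 \right)} + 0 \cdot 9 = \left(-2 + 3\right) + 0 \cdot 9 = 1 + 0 = 1$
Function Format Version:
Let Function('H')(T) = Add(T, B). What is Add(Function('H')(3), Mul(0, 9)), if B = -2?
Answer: 1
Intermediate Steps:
Function('H')(T) = Add(-2, T) (Function('H')(T) = Add(T, -2) = Add(-2, T))
Add(Function('H')(3), Mul(0, 9)) = Add(Add(-2, 3), Mul(0, 9)) = Add(1, 0) = 1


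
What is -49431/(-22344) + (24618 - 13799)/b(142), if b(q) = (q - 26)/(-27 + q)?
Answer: 2317150303/215992 ≈ 10728.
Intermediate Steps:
b(q) = (-26 + q)/(-27 + q)
-49431/(-22344) + (24618 - 13799)/b(142) = -49431/(-22344) + (24618 - 13799)/(((-26 + 142)/(-27 + 142))) = -49431*(-1/22344) + 10819/((116/115)) = 16477/7448 + 10819/(((1/115)*116)) = 16477/7448 + 10819/(116/115) = 16477/7448 + 10819*(115/116) = 16477/7448 + 1244185/116 = 2317150303/215992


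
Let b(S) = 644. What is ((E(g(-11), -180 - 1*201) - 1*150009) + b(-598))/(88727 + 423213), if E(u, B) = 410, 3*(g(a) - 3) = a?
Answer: -29791/102388 ≈ -0.29096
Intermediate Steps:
g(a) = 3 + a/3
((E(g(-11), -180 - 1*201) - 1*150009) + b(-598))/(88727 + 423213) = ((410 - 1*150009) + 644)/(88727 + 423213) = ((410 - 150009) + 644)/511940 = (-149599 + 644)*(1/511940) = -148955*1/511940 = -29791/102388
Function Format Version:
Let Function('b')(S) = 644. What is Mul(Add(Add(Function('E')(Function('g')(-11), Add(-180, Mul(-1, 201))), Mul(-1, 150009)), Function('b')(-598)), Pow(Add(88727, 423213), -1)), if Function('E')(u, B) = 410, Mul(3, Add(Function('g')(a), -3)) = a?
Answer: Rational(-29791, 102388) ≈ -0.29096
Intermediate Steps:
Function('g')(a) = Add(3, Mul(Rational(1, 3), a))
Mul(Add(Add(Function('E')(Function('g')(-11), Add(-180, Mul(-1, 201))), Mul(-1, 150009)), Function('b')(-598)), Pow(Add(88727, 423213), -1)) = Mul(Add(Add(410, Mul(-1, 150009)), 644), Pow(Add(88727, 423213), -1)) = Mul(Add(Add(410, -150009), 644), Pow(511940, -1)) = Mul(Add(-149599, 644), Rational(1, 511940)) = Mul(-148955, Rational(1, 511940)) = Rational(-29791, 102388)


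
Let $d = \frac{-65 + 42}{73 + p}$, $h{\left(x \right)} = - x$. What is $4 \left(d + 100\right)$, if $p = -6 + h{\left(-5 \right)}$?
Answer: $\frac{7177}{18} \approx 398.72$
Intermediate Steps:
$p = -1$ ($p = -6 - -5 = -6 + 5 = -1$)
$d = - \frac{23}{72}$ ($d = \frac{-65 + 42}{73 - 1} = - \frac{23}{72} \approx -0.31944$)
$4 \left(d + 100\right) = 4 \left(- \frac{23}{72} + 100\right) = 4 \cdot \frac{7177}{72} = \frac{7177}{18}$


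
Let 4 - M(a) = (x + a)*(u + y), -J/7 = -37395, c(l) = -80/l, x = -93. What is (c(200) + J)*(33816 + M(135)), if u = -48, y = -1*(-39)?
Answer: 44759128954/5 ≈ 8.9518e+9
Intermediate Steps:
y = 39
J = 261765 (J = -7*(-37395) = 261765)
M(a) = -833 + 9*a (M(a) = 4 - (-93 + a)*(-48 + 39) = 4 - (-93 + a)*(-9) = 4 - (837 - 9*a) = 4 + (-837 + 9*a) = -833 + 9*a)
(c(200) + J)*(33816 + M(135)) = (-80/200 + 261765)*(33816 + (-833 + 9*135)) = (-80*1/200 + 261765)*(33816 + (-833 + 1215)) = (-⅖ + 261765)*(33816 + 382) = (1308823/5)*34198 = 44759128954/5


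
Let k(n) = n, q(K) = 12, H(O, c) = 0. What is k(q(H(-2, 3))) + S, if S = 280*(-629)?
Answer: -176108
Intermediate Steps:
S = -176120
k(q(H(-2, 3))) + S = 12 - 176120 = -176108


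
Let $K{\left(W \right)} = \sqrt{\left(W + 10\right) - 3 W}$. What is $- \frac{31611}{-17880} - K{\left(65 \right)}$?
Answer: $\frac{10537}{5960} - 2 i \sqrt{30} \approx 1.768 - 10.954 i$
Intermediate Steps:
$K{\left(W \right)} = \sqrt{10 - 2 W}$ ($K{\left(W \right)} = \sqrt{\left(10 + W\right) - 3 W} = \sqrt{10 - 2 W}$)
$- \frac{31611}{-17880} - K{\left(65 \right)} = - \frac{31611}{-17880} - \sqrt{10 - 130} = \left(-31611\right) \left(- \frac{1}{17880}\right) - \sqrt{10 - 130} = \frac{10537}{5960} - \sqrt{-120} = \frac{10537}{5960} - 2 i \sqrt{30}$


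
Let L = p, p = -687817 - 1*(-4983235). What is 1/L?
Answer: 1/4295418 ≈ 2.3281e-7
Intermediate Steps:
p = 4295418 (p = -687817 + 4983235 = 4295418)
L = 4295418
1/L = 1/4295418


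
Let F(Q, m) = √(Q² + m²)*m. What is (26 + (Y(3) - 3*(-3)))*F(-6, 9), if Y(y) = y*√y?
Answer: 81*√39 + 945*√13 ≈ 3913.1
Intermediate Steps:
Y(y) = y^(3/2)
F(Q, m) = m*√(Q² + m²)
(26 + (Y(3) - 3*(-3)))*F(-6, 9) = (26 + (3^(3/2) - 3*(-3)))*(9*√((-6)² + 9²)) = (26 + (3*√3 + 9))*(9*√(36 + 81)) = (26 + (9 + 3*√3))*(9*√117) = (35 + 3*√3)*(9*(3*√13)) = (35 + 3*√3)*(27*√13) = 27*√13*(35 + 3*√3)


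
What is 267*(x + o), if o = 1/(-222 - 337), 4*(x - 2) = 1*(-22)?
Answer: -1045305/1118 ≈ -934.98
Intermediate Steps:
x = -7/2 (x = 2 + (1*(-22))/4 = 2 + (¼)*(-22) = 2 - 11/2 = -7/2 ≈ -3.5000)
o = -1/559 (o = 1/(-559) = -1/559 ≈ -0.0017889)
267*(x + o) = 267*(-7/2 - 1/559) = 267*(-3915/1118) = -1045305/1118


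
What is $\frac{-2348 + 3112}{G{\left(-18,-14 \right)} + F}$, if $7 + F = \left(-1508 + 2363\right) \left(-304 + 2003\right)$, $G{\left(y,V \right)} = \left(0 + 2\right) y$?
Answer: $\frac{382}{726301} \approx 0.00052595$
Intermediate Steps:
$G{\left(y,V \right)} = 2 y$
$F = 1452638$ ($F = -7 + \left(-1508 + 2363\right) \left(-304 + 2003\right) = -7 + 855 \cdot 1699 = -7 + 1452645 = 1452638$)
$\frac{-2348 + 3112}{G{\left(-18,-14 \right)} + F} = \frac{-2348 + 3112}{2 \left(-18\right) + 1452638} = \frac{764}{-36 + 1452638} = \frac{764}{1452602} = 764 \cdot \frac{1}{1452602} = \frac{382}{726301}$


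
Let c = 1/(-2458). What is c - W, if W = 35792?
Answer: -87976737/2458 ≈ -35792.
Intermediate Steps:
c = -1/2458 ≈ -0.00040683
c - W = -1/2458 - 1*35792 = -1/2458 - 35792 = -87976737/2458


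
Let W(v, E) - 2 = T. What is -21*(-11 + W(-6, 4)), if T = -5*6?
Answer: 819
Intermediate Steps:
T = -30
W(v, E) = -28 (W(v, E) = 2 - 30 = -28)
-21*(-11 + W(-6, 4)) = -21*(-11 - 28) = -21*(-39) = 819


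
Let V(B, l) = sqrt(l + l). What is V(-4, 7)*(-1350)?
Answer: -1350*sqrt(14) ≈ -5051.2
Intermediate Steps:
V(B, l) = sqrt(2)*sqrt(l) (V(B, l) = sqrt(2*l) = sqrt(2)*sqrt(l))
V(-4, 7)*(-1350) = (sqrt(2)*sqrt(7))*(-1350) = sqrt(14)*(-1350) = -1350*sqrt(14)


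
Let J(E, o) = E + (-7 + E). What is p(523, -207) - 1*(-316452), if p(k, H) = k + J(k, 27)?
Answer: 318014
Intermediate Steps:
J(E, o) = -7 + 2*E
p(k, H) = -7 + 3*k (p(k, H) = k + (-7 + 2*k) = -7 + 3*k)
p(523, -207) - 1*(-316452) = (-7 + 3*523) - 1*(-316452) = (-7 + 1569) + 316452 = 1562 + 316452 = 318014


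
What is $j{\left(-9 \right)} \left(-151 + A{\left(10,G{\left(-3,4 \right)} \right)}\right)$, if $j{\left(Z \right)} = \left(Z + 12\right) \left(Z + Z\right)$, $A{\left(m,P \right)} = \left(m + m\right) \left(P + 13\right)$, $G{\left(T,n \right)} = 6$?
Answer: $-12366$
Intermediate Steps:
$A{\left(m,P \right)} = 2 m \left(13 + P\right)$
$j{\left(Z \right)} = 2 Z \left(12 + Z\right)$ ($j{\left(Z \right)} = \left(12 + Z\right) 2 Z = 2 Z \left(12 + Z\right)$)
$j{\left(-9 \right)} \left(-151 + A{\left(10,G{\left(-3,4 \right)} \right)}\right) = 2 \left(-9\right) \left(12 - 9\right) \left(-151 + 2 \cdot 10 \left(13 + 6\right)\right) = 2 \left(-9\right) 3 \left(-151 + 2 \cdot 10 \cdot 19\right) = - 54 \left(-151 + 380\right) = \left(-54\right) 229 = -12366$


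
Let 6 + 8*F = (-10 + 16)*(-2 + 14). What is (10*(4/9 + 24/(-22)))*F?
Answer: -160/3 ≈ -53.333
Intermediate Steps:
F = 33/4 (F = -¾ + ((-10 + 16)*(-2 + 14))/8 = -¾ + (6*12)/8 = -¾ + (⅛)*72 = -¾ + 9 = 33/4 ≈ 8.2500)
(10*(4/9 + 24/(-22)))*F = (10*(4/9 + 24/(-22)))*(33/4) = (10*(4*(⅑) + 24*(-1/22)))*(33/4) = (10*(4/9 - 12/11))*(33/4) = (10*(-64/99))*(33/4) = -640/99*33/4 = -160/3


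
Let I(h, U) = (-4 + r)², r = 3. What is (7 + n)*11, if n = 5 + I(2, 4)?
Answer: 143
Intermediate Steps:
I(h, U) = 1 (I(h, U) = (-4 + 3)² = (-1)² = 1)
n = 6 (n = 5 + 1 = 6)
(7 + n)*11 = (7 + 6)*11 = 13*11 = 143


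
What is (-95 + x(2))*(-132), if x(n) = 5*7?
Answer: 7920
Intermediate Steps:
x(n) = 35
(-95 + x(2))*(-132) = (-95 + 35)*(-132) = -60*(-132) = 7920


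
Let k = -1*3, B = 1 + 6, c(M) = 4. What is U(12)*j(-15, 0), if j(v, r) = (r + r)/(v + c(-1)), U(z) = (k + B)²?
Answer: 0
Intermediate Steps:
B = 7
k = -3
U(z) = 16 (U(z) = (-3 + 7)² = 4² = 16)
j(v, r) = 2*r/(4 + v) (j(v, r) = (r + r)/(v + 4) = (2*r)/(4 + v) = 2*r/(4 + v))
U(12)*j(-15, 0) = 16*(2*0/(4 - 15)) = 16*(2*0/(-11)) = 16*(2*0*(-1/11)) = 16*0 = 0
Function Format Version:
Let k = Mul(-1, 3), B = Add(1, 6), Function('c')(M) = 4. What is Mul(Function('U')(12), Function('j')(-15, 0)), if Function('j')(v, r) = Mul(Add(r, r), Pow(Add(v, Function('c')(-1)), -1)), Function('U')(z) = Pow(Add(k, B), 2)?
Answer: 0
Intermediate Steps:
B = 7
k = -3
Function('U')(z) = 16 (Function('U')(z) = Pow(Add(-3, 7), 2) = Pow(4, 2) = 16)
Function('j')(v, r) = Mul(2, r, Pow(Add(4, v), -1)) (Function('j')(v, r) = Mul(Add(r, r), Pow(Add(v, 4), -1)) = Mul(Mul(2, r), Pow(Add(4, v), -1)) = Mul(2, r, Pow(Add(4, v), -1)))
Mul(Function('U')(12), Function('j')(-15, 0)) = Mul(16, Mul(2, 0, Pow(Add(4, -15), -1))) = Mul(16, Mul(2, 0, Pow(-11, -1))) = Mul(16, Mul(2, 0, Rational(-1, 11))) = Mul(16, 0) = 0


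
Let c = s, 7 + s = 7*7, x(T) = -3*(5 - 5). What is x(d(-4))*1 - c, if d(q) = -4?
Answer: -42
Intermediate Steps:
x(T) = 0 (x(T) = -3*0 = 0)
s = 42 (s = -7 + 7*7 = -7 + 49 = 42)
c = 42
x(d(-4))*1 - c = 0*1 - 1*42 = 0 - 42 = -42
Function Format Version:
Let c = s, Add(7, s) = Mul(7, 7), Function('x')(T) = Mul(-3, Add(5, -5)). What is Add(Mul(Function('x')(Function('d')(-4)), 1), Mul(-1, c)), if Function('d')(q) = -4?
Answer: -42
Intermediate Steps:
Function('x')(T) = 0 (Function('x')(T) = Mul(-3, 0) = 0)
s = 42 (s = Add(-7, Mul(7, 7)) = Add(-7, 49) = 42)
c = 42
Add(Mul(Function('x')(Function('d')(-4)), 1), Mul(-1, c)) = Add(Mul(0, 1), Mul(-1, 42)) = Add(0, -42) = -42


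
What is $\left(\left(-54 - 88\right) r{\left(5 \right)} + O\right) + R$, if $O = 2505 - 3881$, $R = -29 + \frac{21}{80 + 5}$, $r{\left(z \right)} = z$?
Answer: $- \frac{179754}{85} \approx -2114.8$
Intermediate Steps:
$R = - \frac{2444}{85}$ ($R = -29 + \frac{21}{85} = - \frac{2444}{85} \approx -28.753$)
$O = -1376$ ($O = 2505 - 3881 = -1376$)
$\left(\left(-54 - 88\right) r{\left(5 \right)} + O\right) + R = \left(\left(-54 - 88\right) 5 - 1376\right) - \frac{2444}{85} = \left(\left(-142\right) 5 - 1376\right) - \frac{2444}{85} = \left(-710 - 1376\right) - \frac{2444}{85} = -2086 - \frac{2444}{85} = - \frac{179754}{85}$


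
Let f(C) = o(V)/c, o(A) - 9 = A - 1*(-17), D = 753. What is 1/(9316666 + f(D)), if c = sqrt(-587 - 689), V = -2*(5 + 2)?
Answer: 1486008227/13844642324211200 + 3*I*sqrt(319)/13844642324211200 ≈ 1.0733e-7 + 3.8702e-15*I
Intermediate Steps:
V = -14 (V = -2*7 = -14)
o(A) = 26 + A (o(A) = 9 + (A - 1*(-17)) = 9 + (A + 17) = 9 + (17 + A) = 26 + A)
c = 2*I*sqrt(319) (c = sqrt(-1276) = 2*I*sqrt(319) ≈ 35.721*I)
f(C) = -6*I*sqrt(319)/319 (f(C) = (26 - 14)/((2*I*sqrt(319))) = 12*(-I*sqrt(319)/638) = -6*I*sqrt(319)/319)
1/(9316666 + f(D)) = 1/(9316666 - 6*I*sqrt(319)/319)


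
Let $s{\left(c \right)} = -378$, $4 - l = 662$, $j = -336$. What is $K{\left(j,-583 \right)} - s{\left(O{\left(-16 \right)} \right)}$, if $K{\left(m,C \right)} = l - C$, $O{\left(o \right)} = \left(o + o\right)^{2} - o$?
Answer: $303$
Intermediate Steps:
$l = -658$ ($l = 4 - 662 = -658$)
$O{\left(o \right)} = - o + 4 o^{2}$ ($O{\left(o \right)} = \left(2 o\right)^{2} - o = 4 o^{2} - o = - o + 4 o^{2}$)
$K{\left(m,C \right)} = -658 - C$
$K{\left(j,-583 \right)} - s{\left(O{\left(-16 \right)} \right)} = \left(-658 - -583\right) - -378 = \left(-658 + 583\right) + 378 = -75 + 378 = 303$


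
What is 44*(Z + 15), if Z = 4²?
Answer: 1364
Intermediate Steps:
Z = 16
44*(Z + 15) = 44*(16 + 15) = 44*31 = 1364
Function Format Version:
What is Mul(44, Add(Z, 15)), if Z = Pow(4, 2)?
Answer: 1364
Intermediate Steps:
Z = 16
Mul(44, Add(Z, 15)) = Mul(44, Add(16, 15)) = Mul(44, 31) = 1364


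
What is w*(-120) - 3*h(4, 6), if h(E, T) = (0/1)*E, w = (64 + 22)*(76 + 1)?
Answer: -794640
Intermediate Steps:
w = 6622 (w = 86*77 = 6622)
h(E, T) = 0 (h(E, T) = (0*1)*E = 0*E = 0)
w*(-120) - 3*h(4, 6) = 6622*(-120) - 3*0 = -794640 + 0 = -794640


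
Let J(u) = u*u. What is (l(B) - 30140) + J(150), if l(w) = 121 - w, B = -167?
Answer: -7352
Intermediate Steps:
J(u) = u²
(l(B) - 30140) + J(150) = ((121 - 1*(-167)) - 30140) + 150² = ((121 + 167) - 30140) + 22500 = (288 - 30140) + 22500 = -29852 + 22500 = -7352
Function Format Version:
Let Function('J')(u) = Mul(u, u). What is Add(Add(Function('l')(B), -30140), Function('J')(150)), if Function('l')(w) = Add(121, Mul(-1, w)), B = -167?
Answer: -7352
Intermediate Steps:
Function('J')(u) = Pow(u, 2)
Add(Add(Function('l')(B), -30140), Function('J')(150)) = Add(Add(Add(121, Mul(-1, -167)), -30140), Pow(150, 2)) = Add(Add(Add(121, 167), -30140), 22500) = Add(Add(288, -30140), 22500) = Add(-29852, 22500) = -7352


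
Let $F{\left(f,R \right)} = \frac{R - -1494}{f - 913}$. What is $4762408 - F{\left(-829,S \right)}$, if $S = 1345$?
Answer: $\frac{8296117575}{1742} \approx 4.7624 \cdot 10^{6}$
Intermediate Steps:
$F{\left(f,R \right)} = \frac{1494 + R}{-913 + f}$ ($F{\left(f,R \right)} = \frac{R + 1494}{-913 + f} = \frac{1494 + R}{-913 + f}$)
$4762408 - F{\left(-829,S \right)} = 4762408 - \frac{1494 + 1345}{-913 - 829} = 4762408 - \frac{1}{-1742} \cdot 2839 = 4762408 - \left(- \frac{1}{1742}\right) 2839 = 4762408 - - \frac{2839}{1742} = 4762408 + \frac{2839}{1742} = \frac{8296117575}{1742}$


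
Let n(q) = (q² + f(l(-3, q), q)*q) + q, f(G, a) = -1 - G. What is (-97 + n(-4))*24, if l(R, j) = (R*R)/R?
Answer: -2232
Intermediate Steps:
l(R, j) = R (l(R, j) = R²/R = R)
n(q) = q² + 3*q (n(q) = (q² + (-1 - 1*(-3))*q) + q = (q² + (-1 + 3)*q) + q = (q² + 2*q) + q = q² + 3*q)
(-97 + n(-4))*24 = (-97 - 4*(3 - 4))*24 = (-97 - 4*(-1))*24 = (-97 + 4)*24 = -93*24 = -2232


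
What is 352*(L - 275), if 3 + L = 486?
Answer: 73216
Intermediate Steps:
L = 483 (L = -3 + 486 = 483)
352*(L - 275) = 352*(483 - 275) = 352*208 = 73216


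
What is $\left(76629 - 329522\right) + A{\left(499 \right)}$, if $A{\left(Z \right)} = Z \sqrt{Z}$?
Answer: $-252893 + 499 \sqrt{499} \approx -2.4175 \cdot 10^{5}$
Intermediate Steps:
$A{\left(Z \right)} = Z^{\frac{3}{2}}$
$\left(76629 - 329522\right) + A{\left(499 \right)} = \left(76629 - 329522\right) + 499^{\frac{3}{2}} = -252893 + 499 \sqrt{499}$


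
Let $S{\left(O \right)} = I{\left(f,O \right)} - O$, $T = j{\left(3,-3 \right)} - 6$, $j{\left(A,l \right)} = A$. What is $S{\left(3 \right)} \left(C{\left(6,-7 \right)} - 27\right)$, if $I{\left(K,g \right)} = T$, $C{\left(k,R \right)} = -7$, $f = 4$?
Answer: $204$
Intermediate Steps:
$T = -3$ ($T = 3 - 6 = -3$)
$I{\left(K,g \right)} = -3$
$S{\left(O \right)} = -3 - O$
$S{\left(3 \right)} \left(C{\left(6,-7 \right)} - 27\right) = \left(-3 - 3\right) \left(-7 - 27\right) = \left(-3 - 3\right) \left(-34\right) = \left(-6\right) \left(-34\right) = 204$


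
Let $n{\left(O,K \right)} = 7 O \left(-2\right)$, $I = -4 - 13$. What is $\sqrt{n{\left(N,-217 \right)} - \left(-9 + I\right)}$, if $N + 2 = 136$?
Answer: $5 i \sqrt{74} \approx 43.012 i$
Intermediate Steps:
$I = -17$ ($I = -4 - 13 = -17$)
$N = 134$ ($N = -2 + 136 = 134$)
$n{\left(O,K \right)} = - 14 O$
$\sqrt{n{\left(N,-217 \right)} - \left(-9 + I\right)} = \sqrt{\left(-14\right) 134 + \left(9 - -17\right)} = \sqrt{-1876 + \left(9 + 17\right)} = \sqrt{-1876 + 26} = \sqrt{-1850} = 5 i \sqrt{74}$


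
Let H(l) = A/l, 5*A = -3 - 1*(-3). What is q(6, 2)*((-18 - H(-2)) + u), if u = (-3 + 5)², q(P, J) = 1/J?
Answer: -7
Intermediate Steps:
A = 0 (A = (-3 - 1*(-3))/5 = (-3 + 3)/5 = (⅕)*0 = 0)
H(l) = 0 (H(l) = 0/l = 0)
u = 4 (u = 2² = 4)
q(6, 2)*((-18 - H(-2)) + u) = ((-18 - 1*0) + 4)/2 = ((-18 + 0) + 4)/2 = (-18 + 4)/2 = (½)*(-14) = -7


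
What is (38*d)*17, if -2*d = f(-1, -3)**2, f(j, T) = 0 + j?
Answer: -323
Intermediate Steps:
f(j, T) = j
d = -1/2 (d = -1/2*(-1)**2 = -1/2*1 = -1/2 ≈ -0.50000)
(38*d)*17 = (38*(-1/2))*17 = -19*17 = -323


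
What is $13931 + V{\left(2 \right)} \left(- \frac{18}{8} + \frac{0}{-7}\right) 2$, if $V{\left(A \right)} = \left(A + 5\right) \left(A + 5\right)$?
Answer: $\frac{27421}{2} \approx 13711.0$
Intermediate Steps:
$V{\left(A \right)} = \left(5 + A\right)^{2}$ ($V{\left(A \right)} = \left(5 + A\right) \left(5 + A\right) = \left(5 + A\right)^{2}$)
$13931 + V{\left(2 \right)} \left(- \frac{18}{8} + \frac{0}{-7}\right) 2 = 13931 + \left(5 + 2\right)^{2} \left(- \frac{18}{8} + \frac{0}{-7}\right) 2 = 13931 + 7^{2} \left(\left(-18\right) \frac{1}{8} + 0 \left(- \frac{1}{7}\right)\right) 2 = 13931 + 49 \left(- \frac{9}{4} + 0\right) 2 = 13931 + 49 \left(- \frac{9}{4}\right) 2 = 13931 - \frac{441}{2} = \frac{27421}{2}$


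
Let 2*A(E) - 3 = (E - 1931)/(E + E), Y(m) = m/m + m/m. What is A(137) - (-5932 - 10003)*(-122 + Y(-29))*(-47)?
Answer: 12312655557/137 ≈ 8.9873e+7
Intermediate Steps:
Y(m) = 2 (Y(m) = 1 + 1 = 2)
A(E) = 3/2 + (-1931 + E)/(4*E) (A(E) = 3/2 + ((E - 1931)/(E + E))/2 = 3/2 + ((-1931 + E)/((2*E)))/2 = 3/2 + ((-1931 + E)*(1/(2*E)))/2 = 3/2 + ((-1931 + E)/(2*E))/2 = 3/2 + (-1931 + E)/(4*E))
A(137) - (-5932 - 10003)*(-122 + Y(-29))*(-47) = (1/4)*(-1931 + 7*137)/137 - (-5932 - 10003)*(-122 + 2)*(-47) = (1/4)*(1/137)*(-1931 + 959) - (-15935*(-120))*(-47) = (1/4)*(1/137)*(-972) - 1912200*(-47) = -243/137 - 1*(-89873400) = -243/137 + 89873400 = 12312655557/137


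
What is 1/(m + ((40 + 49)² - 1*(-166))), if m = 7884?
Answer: 1/15971 ≈ 6.2614e-5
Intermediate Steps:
1/(m + ((40 + 49)² - 1*(-166))) = 1/(7884 + ((40 + 49)² - 1*(-166))) = 1/(7884 + (89² + 166)) = 1/(7884 + (7921 + 166)) = 1/(7884 + 8087) = 1/15971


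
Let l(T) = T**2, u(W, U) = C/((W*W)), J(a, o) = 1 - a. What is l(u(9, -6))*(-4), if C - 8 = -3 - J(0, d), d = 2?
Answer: -64/6561 ≈ -0.0097546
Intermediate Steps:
C = 4 (C = 8 + (-3 - (1 - 1*0)) = 8 + (-3 - (1 + 0)) = 8 + (-3 - 1*1) = 8 + (-3 - 1) = 8 - 4 = 4)
u(W, U) = 4/W**2 (u(W, U) = 4/((W*W)) = 4/(W**2) = 4/W**2)
l(u(9, -6))*(-4) = (4/9**2)**2*(-4) = (4*(1/81))**2*(-4) = (4/81)**2*(-4) = (16/6561)*(-4) = -64/6561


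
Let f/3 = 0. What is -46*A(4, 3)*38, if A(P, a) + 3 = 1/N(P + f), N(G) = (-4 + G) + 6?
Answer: 14858/3 ≈ 4952.7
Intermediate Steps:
f = 0 (f = 3*0 = 0)
N(G) = 2 + G
A(P, a) = -3 + 1/(2 + P) (A(P, a) = -3 + 1/(2 + (P + 0)) = -3 + 1/(2 + P))
-46*A(4, 3)*38 = -46*(-5 - 3*4)/(2 + 4)*38 = -46*(-5 - 12)/6*38 = -23*(-17)/3*38 = -46*(-17/6)*38 = (391/3)*38 = 14858/3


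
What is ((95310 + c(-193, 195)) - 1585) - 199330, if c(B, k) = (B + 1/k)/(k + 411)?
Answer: -6239690242/59085 ≈ -1.0561e+5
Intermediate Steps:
c(B, k) = (B + 1/k)/(411 + k)
((95310 + c(-193, 195)) - 1585) - 199330 = ((95310 + (1 - 193*195)/(195*(411 + 195))) - 1585) - 199330 = ((95310 + (1/195)*(1 - 37635)/606) - 1585) - 199330 = ((95310 + (1/195)*(1/606)*(-37634)) - 1585) - 199330 = ((95310 - 18817/59085) - 1585) - 199330 = (5631372533/59085 - 1585) - 199330 = 5537722808/59085 - 199330 = -6239690242/59085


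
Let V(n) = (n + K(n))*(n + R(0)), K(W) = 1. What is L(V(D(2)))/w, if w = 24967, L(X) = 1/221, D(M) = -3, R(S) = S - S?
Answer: 1/5517707 ≈ 1.8123e-7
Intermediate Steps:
R(S) = 0
V(n) = n*(1 + n) (V(n) = (n + 1)*(n + 0) = (1 + n)*n = n*(1 + n))
L(X) = 1/221
L(V(D(2)))/w = (1/221)/24967 = (1/221)*(1/24967) = 1/5517707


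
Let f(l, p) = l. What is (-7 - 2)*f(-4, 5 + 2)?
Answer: 36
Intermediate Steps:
(-7 - 2)*f(-4, 5 + 2) = (-7 - 2)*(-4) = -9*(-4) = 36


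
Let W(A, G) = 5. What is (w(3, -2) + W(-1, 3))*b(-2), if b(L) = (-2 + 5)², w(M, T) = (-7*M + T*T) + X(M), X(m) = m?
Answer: -81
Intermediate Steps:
w(M, T) = T² - 6*M (w(M, T) = (-7*M + T*T) + M = (-7*M + T²) + M = (T² - 7*M) + M = T² - 6*M)
b(L) = 9 (b(L) = 3² = 9)
(w(3, -2) + W(-1, 3))*b(-2) = (((-2)² - 6*3) + 5)*9 = ((4 - 18) + 5)*9 = (-14 + 5)*9 = -9*9 = -81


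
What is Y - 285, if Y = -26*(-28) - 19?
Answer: 424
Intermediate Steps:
Y = 709 (Y = 728 - 19 = 709)
Y - 285 = 709 - 285 = 424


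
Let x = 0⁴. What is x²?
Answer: 0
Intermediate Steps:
x = 0
x² = 0² = 0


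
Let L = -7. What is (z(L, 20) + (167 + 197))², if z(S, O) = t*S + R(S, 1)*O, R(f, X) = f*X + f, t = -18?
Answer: 44100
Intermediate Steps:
R(f, X) = f + X*f (R(f, X) = X*f + f = f + X*f)
z(S, O) = -18*S + 2*O*S (z(S, O) = -18*S + (S*(1 + 1))*O = -18*S + (S*2)*O = -18*S + (2*S)*O = -18*S + 2*O*S)
(z(L, 20) + (167 + 197))² = (2*(-7)*(-9 + 20) + (167 + 197))² = (2*(-7)*11 + 364)² = (-154 + 364)² = 210² = 44100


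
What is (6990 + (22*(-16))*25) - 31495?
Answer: -33305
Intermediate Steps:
(6990 + (22*(-16))*25) - 31495 = (6990 - 352*25) - 31495 = (6990 - 8800) - 31495 = -1810 - 31495 = -33305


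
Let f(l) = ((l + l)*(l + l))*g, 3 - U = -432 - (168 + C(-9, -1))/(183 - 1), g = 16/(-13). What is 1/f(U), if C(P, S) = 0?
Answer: -2197/2055352896 ≈ -1.0689e-6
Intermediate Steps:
g = -16/13 (g = 16*(-1/13) = -16/13 ≈ -1.2308)
U = 5667/13 (U = 3 - (-432 - (168 + 0)/(183 - 1)) = 3 - (-432 - 168/182) = 3 - (-432 - 1*12/13) = 3 - (-432 - 12/13) = 3 - 1*(-5628/13) = 3 + 5628/13 = 5667/13 ≈ 435.92)
f(l) = -64*l²/13 (f(l) = ((l + l)*(l + l))*(-16/13) = ((2*l)*(2*l))*(-16/13) = (4*l²)*(-16/13) = -64*l²/13)
1/f(U) = 1/(-64*(5667/13)²/13) = 1/(-64/13*32114889/169) = 1/(-2055352896/2197) = -2197/2055352896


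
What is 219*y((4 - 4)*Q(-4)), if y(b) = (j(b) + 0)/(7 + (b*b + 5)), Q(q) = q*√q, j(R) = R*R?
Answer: 0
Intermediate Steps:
j(R) = R²
Q(q) = q^(3/2)
y(b) = b²/(12 + b²) (y(b) = (b² + 0)/(7 + (b*b + 5)) = b²/(7 + (b² + 5)) = b²/(7 + (5 + b²)) = b²/(12 + b²))
219*y((4 - 4)*Q(-4)) = 219*(((4 - 4)*(-4)^(3/2))²/(12 + ((4 - 4)*(-4)^(3/2))²)) = 219*((0*(-8*I))²/(12 + (0*(-8*I))²)) = 219*(0²/(12 + 0²)) = 219*(0/(12 + 0)) = 219*(0/12) = 219*(0*(1/12)) = 219*0 = 0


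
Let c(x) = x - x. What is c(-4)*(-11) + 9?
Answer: 9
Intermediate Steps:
c(x) = 0
c(-4)*(-11) + 9 = 0*(-11) + 9 = 0 + 9 = 9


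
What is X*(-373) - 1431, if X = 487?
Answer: -183082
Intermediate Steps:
X*(-373) - 1431 = 487*(-373) - 1431 = -181651 - 1431 = -183082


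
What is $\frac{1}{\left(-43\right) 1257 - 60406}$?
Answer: $- \frac{1}{114457} \approx -8.7369 \cdot 10^{-6}$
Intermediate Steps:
$\frac{1}{\left(-43\right) 1257 - 60406} = \frac{1}{-54051 - 60406} = \frac{1}{-114457} = - \frac{1}{114457}$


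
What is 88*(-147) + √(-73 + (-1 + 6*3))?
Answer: -12936 + 2*I*√14 ≈ -12936.0 + 7.4833*I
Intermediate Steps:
88*(-147) + √(-73 + (-1 + 6*3)) = -12936 + √(-73 + (-1 + 18)) = -12936 + √(-73 + 17) = -12936 + √(-56) = -12936 + 2*I*√14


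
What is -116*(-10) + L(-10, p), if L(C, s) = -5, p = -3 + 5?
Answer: 1155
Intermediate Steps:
p = 2
-116*(-10) + L(-10, p) = -116*(-10) - 5 = 1160 - 5 = 1155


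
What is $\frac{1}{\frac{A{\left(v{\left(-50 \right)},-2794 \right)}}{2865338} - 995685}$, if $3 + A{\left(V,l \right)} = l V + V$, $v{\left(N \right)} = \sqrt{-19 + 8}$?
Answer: $- \frac{1362455834308588859}{1356576837384973799408238} + \frac{1333814839 i \sqrt{11}}{1356576837384973799408238} \approx -1.0043 \cdot 10^{-6} + 3.261 \cdot 10^{-15} i$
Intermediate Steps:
$v{\left(N \right)} = i \sqrt{11}$ ($v{\left(N \right)} = \sqrt{-11} = i \sqrt{11}$)
$A{\left(V,l \right)} = -3 + V + V l$ ($A{\left(V,l \right)} = -3 + \left(l V + V\right) = -3 + \left(V l + V\right) = -3 + \left(V + V l\right) = -3 + V + V l$)
$\frac{1}{\frac{A{\left(v{\left(-50 \right)},-2794 \right)}}{2865338} - 995685} = \frac{1}{\frac{-3 + i \sqrt{11} + i \sqrt{11} \left(-2794\right)}{2865338} - 995685} = \frac{1}{\left(-3 + i \sqrt{11} - 2794 i \sqrt{11}\right) \frac{1}{2865338} - 995685} = \frac{1}{\left(-3 - 2793 i \sqrt{11}\right) \frac{1}{2865338} - 995685} = \frac{1}{\left(- \frac{3}{2865338} - \frac{399 i \sqrt{11}}{409334}\right) - 995685} = \frac{1}{- \frac{2852974066533}{2865338} - \frac{399 i \sqrt{11}}{409334}}$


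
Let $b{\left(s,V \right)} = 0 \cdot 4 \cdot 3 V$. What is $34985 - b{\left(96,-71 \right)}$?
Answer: $34985$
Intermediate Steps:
$b{\left(s,V \right)} = 0$ ($b{\left(s,V \right)} = 0 \cdot 3 V = 0 V = 0$)
$34985 - b{\left(96,-71 \right)} = 34985 - 0 = 34985 + 0 = 34985$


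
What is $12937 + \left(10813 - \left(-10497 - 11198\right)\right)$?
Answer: $45445$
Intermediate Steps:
$12937 + \left(10813 - \left(-10497 - 11198\right)\right) = 12937 + \left(10813 - -21695\right) = 12937 + \left(10813 + 21695\right) = 12937 + 32508 = 45445$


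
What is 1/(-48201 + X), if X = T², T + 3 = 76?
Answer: -1/42872 ≈ -2.3325e-5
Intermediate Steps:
T = 73 (T = -3 + 76 = 73)
X = 5329 (X = 73² = 5329)
1/(-48201 + X) = 1/(-48201 + 5329) = 1/(-42872) = -1/42872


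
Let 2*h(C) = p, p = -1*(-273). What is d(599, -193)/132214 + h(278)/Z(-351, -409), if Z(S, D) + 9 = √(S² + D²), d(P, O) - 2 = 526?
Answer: 315756627/38395077814 + 273*√290482/580802 ≈ 0.26156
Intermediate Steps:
p = 273
h(C) = 273/2 (h(C) = (½)*273 = 273/2)
d(P, O) = 528 (d(P, O) = 2 + 526 = 528)
Z(S, D) = -9 + √(D² + S²) (Z(S, D) = -9 + √(S² + D²) = -9 + √(D² + S²))
d(599, -193)/132214 + h(278)/Z(-351, -409) = 528/132214 + 273/(2*(-9 + √((-409)² + (-351)²))) = 528*(1/132214) + 273/(2*(-9 + √(167281 + 123201))) = 264/66107 + 273/(2*(-9 + √290482))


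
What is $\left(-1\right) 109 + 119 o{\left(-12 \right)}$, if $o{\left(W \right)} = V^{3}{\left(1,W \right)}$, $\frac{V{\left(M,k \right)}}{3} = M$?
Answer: $3104$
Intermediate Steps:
$V{\left(M,k \right)} = 3 M$
$o{\left(W \right)} = 27$ ($o{\left(W \right)} = \left(3 \cdot 1\right)^{3} = 3^{3} = 27$)
$\left(-1\right) 109 + 119 o{\left(-12 \right)} = \left(-1\right) 109 + 119 \cdot 27 = -109 + 3213 = 3104$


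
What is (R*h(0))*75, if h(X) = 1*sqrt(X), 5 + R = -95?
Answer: 0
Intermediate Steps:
R = -100 (R = -5 - 95 = -100)
h(X) = sqrt(X)
(R*h(0))*75 = -100*sqrt(0)*75 = -100*0*75 = 0*75 = 0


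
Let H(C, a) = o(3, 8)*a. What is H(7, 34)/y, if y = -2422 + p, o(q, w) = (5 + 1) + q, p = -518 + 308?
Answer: -153/1316 ≈ -0.11626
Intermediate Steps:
p = -210
o(q, w) = 6 + q
H(C, a) = 9*a (H(C, a) = (6 + 3)*a = 9*a)
y = -2632 (y = -2422 - 210 = -2632)
H(7, 34)/y = (9*34)/(-2632) = 306*(-1/2632) = -153/1316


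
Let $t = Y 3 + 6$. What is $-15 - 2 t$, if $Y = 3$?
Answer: $-45$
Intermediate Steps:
$t = 15$ ($t = 3 \cdot 3 + 6 = 9 + 6 = 15$)
$-15 - 2 t = -15 - 30 = -45$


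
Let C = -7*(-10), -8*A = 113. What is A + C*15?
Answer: 8287/8 ≈ 1035.9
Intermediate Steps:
A = -113/8 (A = -⅛*113 = -113/8 ≈ -14.125)
C = 70
A + C*15 = -113/8 + 70*15 = -113/8 + 1050 = 8287/8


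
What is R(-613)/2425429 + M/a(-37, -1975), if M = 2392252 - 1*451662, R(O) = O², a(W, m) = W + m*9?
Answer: -2350035032841/21600870674 ≈ -108.79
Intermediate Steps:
a(W, m) = W + 9*m
M = 1940590 (M = 2392252 - 451662 = 1940590)
R(-613)/2425429 + M/a(-37, -1975) = (-613)²/2425429 + 1940590/(-37 + 9*(-1975)) = 375769*(1/2425429) + 1940590/(-37 - 17775) = 375769/2425429 + 1940590/(-17812) = 375769/2425429 + 1940590*(-1/17812) = 375769/2425429 - 970295/8906 = -2350035032841/21600870674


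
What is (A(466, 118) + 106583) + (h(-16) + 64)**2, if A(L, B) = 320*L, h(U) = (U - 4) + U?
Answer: 256487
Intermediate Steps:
h(U) = -4 + 2*U (h(U) = (-4 + U) + U = -4 + 2*U)
(A(466, 118) + 106583) + (h(-16) + 64)**2 = (320*466 + 106583) + ((-4 + 2*(-16)) + 64)**2 = (149120 + 106583) + ((-4 - 32) + 64)**2 = 255703 + (-36 + 64)**2 = 255703 + 28**2 = 255703 + 784 = 256487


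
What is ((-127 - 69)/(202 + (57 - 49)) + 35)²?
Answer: 261121/225 ≈ 1160.5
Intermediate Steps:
((-127 - 69)/(202 + (57 - 49)) + 35)² = (-196/(202 + 8) + 35)² = (-196/210 + 35)² = (-196*1/210 + 35)² = (-14/15 + 35)² = (511/15)² = 261121/225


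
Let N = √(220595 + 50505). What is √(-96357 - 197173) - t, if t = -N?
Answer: 10*√2711 + I*√293530 ≈ 520.67 + 541.78*I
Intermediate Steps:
N = 10*√2711 (N = √271100 = 10*√2711 ≈ 520.67)
t = -10*√2711 ≈ -520.67
√(-96357 - 197173) - t = √(-96357 - 197173) - (-10)*√2711 = √(-293530) + 10*√2711 = I*√293530 + 10*√2711 = 10*√2711 + I*√293530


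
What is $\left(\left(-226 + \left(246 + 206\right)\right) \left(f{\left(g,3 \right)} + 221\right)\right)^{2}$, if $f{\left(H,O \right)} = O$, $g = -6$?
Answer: $2562789376$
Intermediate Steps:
$\left(\left(-226 + \left(246 + 206\right)\right) \left(f{\left(g,3 \right)} + 221\right)\right)^{2} = \left(\left(-226 + \left(246 + 206\right)\right) \left(3 + 221\right)\right)^{2} = \left(\left(-226 + 452\right) 224\right)^{2} = \left(226 \cdot 224\right)^{2} = 50624^{2} = 2562789376$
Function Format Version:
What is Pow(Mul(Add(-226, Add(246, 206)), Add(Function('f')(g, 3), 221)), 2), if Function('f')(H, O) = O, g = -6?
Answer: 2562789376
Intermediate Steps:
Pow(Mul(Add(-226, Add(246, 206)), Add(Function('f')(g, 3), 221)), 2) = Pow(Mul(Add(-226, Add(246, 206)), Add(3, 221)), 2) = Pow(Mul(Add(-226, 452), 224), 2) = Pow(Mul(226, 224), 2) = Pow(50624, 2) = 2562789376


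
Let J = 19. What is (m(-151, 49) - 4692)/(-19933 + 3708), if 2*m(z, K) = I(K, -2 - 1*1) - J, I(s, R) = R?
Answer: 4703/16225 ≈ 0.28986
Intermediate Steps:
m(z, K) = -11 (m(z, K) = ((-2 - 1*1) - 1*19)/2 = ((-2 - 1) - 19)/2 = (-3 - 19)/2 = (1/2)*(-22) = -11)
(m(-151, 49) - 4692)/(-19933 + 3708) = (-11 - 4692)/(-19933 + 3708) = -4703/(-16225) = -4703*(-1/16225) = 4703/16225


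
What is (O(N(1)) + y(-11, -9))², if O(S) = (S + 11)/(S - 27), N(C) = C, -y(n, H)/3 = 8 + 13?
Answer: 680625/169 ≈ 4027.4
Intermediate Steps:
y(n, H) = -63 (y(n, H) = -3*(8 + 13) = -3*21 = -63)
O(S) = (11 + S)/(-27 + S)
(O(N(1)) + y(-11, -9))² = ((11 + 1)/(-27 + 1) - 63)² = (12/(-26) - 63)² = (-1/26*12 - 63)² = (-6/13 - 63)² = (-825/13)² = 680625/169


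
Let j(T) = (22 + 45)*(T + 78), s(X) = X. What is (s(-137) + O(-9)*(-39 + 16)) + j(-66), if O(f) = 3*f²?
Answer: -4922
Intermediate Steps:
j(T) = 5226 + 67*T (j(T) = 67*(78 + T) = 5226 + 67*T)
(s(-137) + O(-9)*(-39 + 16)) + j(-66) = (-137 + (3*(-9)²)*(-39 + 16)) + (5226 + 67*(-66)) = (-137 + (3*81)*(-23)) + (5226 - 4422) = (-137 + 243*(-23)) + 804 = (-137 - 5589) + 804 = -5726 + 804 = -4922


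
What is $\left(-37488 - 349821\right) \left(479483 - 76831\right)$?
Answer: $-155950743468$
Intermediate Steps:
$\left(-37488 - 349821\right) \left(479483 - 76831\right) = \left(-37488 - 349821\right) 402652 = \left(-387309\right) 402652 = -155950743468$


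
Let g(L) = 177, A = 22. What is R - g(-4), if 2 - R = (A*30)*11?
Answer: -7435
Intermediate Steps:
R = -7258 (R = 2 - 22*30*11 = 2 - 660*11 = 2 - 1*7260 = 2 - 7260 = -7258)
R - g(-4) = -7258 - 1*177 = -7258 - 177 = -7435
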